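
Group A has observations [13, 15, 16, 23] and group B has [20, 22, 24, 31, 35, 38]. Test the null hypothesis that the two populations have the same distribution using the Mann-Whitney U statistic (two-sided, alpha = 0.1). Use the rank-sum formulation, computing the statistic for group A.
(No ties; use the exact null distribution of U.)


Step 1: Combine and sort all 10 observations; assign midranks.
sorted (value, group): (13,X), (15,X), (16,X), (20,Y), (22,Y), (23,X), (24,Y), (31,Y), (35,Y), (38,Y)
ranks: 13->1, 15->2, 16->3, 20->4, 22->5, 23->6, 24->7, 31->8, 35->9, 38->10
Step 2: Rank sum for X: R1 = 1 + 2 + 3 + 6 = 12.
Step 3: U_X = R1 - n1(n1+1)/2 = 12 - 4*5/2 = 12 - 10 = 2.
       U_Y = n1*n2 - U_X = 24 - 2 = 22.
Step 4: No ties, so the exact null distribution of U (based on enumerating the C(10,4) = 210 equally likely rank assignments) gives the two-sided p-value.
Step 5: p-value = 0.038095; compare to alpha = 0.1. reject H0.

U_X = 2, p = 0.038095, reject H0 at alpha = 0.1.


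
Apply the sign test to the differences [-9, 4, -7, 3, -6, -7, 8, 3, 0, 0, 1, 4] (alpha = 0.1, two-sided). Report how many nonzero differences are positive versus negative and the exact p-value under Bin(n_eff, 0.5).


Step 1: Discard zero differences. Original n = 12; n_eff = number of nonzero differences = 10.
Nonzero differences (with sign): -9, +4, -7, +3, -6, -7, +8, +3, +1, +4
Step 2: Count signs: positive = 6, negative = 4.
Step 3: Under H0: P(positive) = 0.5, so the number of positives S ~ Bin(10, 0.5).
Step 4: Two-sided exact p-value = sum of Bin(10,0.5) probabilities at or below the observed probability = 0.753906.
Step 5: alpha = 0.1. fail to reject H0.

n_eff = 10, pos = 6, neg = 4, p = 0.753906, fail to reject H0.


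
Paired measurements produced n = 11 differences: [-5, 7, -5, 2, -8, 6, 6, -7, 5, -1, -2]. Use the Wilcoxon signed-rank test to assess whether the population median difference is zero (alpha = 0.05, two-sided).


Step 1: Drop any zero differences (none here) and take |d_i|.
|d| = [5, 7, 5, 2, 8, 6, 6, 7, 5, 1, 2]
Step 2: Midrank |d_i| (ties get averaged ranks).
ranks: |5|->5, |7|->9.5, |5|->5, |2|->2.5, |8|->11, |6|->7.5, |6|->7.5, |7|->9.5, |5|->5, |1|->1, |2|->2.5
Step 3: Attach original signs; sum ranks with positive sign and with negative sign.
W+ = 9.5 + 2.5 + 7.5 + 7.5 + 5 = 32
W- = 5 + 5 + 11 + 9.5 + 1 + 2.5 = 34
(Check: W+ + W- = 66 should equal n(n+1)/2 = 66.)
Step 4: Test statistic W = min(W+, W-) = 32.
Step 5: Ties in |d|, so use the tie-corrected normal approximation.
        E[W] = n(n+1)/4 = 11*12/4 = 33.
        Tie groups: |d|=2 (t=2), |d|=5 (t=3), |d|=6 (t=2), |d|=7 (t=2); sum(t^3 - t) = 42.
        Var[W] = n(n+1)(2n+1)/24 - sum(t^3-t)/48 = 3036/24 - 42/48 = 125.625.
        z = (W - E[W]) / sqrt(Var[W]) = (32 - 33) / 11.2083 = -0.0892.
        Two-sided p = 2*Phi(z) = 0.928907.
Step 6: alpha = 0.05. fail to reject H0.

W+ = 32, W- = 34, W = min = 32, p = 0.928907, fail to reject H0.


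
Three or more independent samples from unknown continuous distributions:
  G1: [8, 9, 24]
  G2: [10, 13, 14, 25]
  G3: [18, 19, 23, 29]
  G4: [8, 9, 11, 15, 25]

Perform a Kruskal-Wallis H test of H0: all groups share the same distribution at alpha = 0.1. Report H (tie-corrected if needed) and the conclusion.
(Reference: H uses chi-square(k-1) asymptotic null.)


Step 1: Combine all N = 16 observations and assign midranks.
sorted (value, group, rank): (8,G1,1.5), (8,G4,1.5), (9,G1,3.5), (9,G4,3.5), (10,G2,5), (11,G4,6), (13,G2,7), (14,G2,8), (15,G4,9), (18,G3,10), (19,G3,11), (23,G3,12), (24,G1,13), (25,G2,14.5), (25,G4,14.5), (29,G3,16)
Step 2: Sum ranks within each group.
R_1 = 18 (n_1 = 3)
R_2 = 34.5 (n_2 = 4)
R_3 = 49 (n_3 = 4)
R_4 = 34.5 (n_4 = 5)
Step 3: H = 12/(N(N+1)) * sum(R_i^2/n_i) - 3(N+1)
     = 12/(16*17) * (18^2/3 + 34.5^2/4 + 49^2/4 + 34.5^2/5) - 3*17
     = 0.044118 * 1243.86 - 51
     = 3.876287.
Step 4: Ties present; correction factor C = 1 - 18/(16^3 - 16) = 0.995588. Corrected H = 3.876287 / 0.995588 = 3.893464.
Step 5: Under H0, H ~ chi^2(3); p-value = 0.273200.
Step 6: alpha = 0.1. fail to reject H0.

H = 3.8935, df = 3, p = 0.273200, fail to reject H0.


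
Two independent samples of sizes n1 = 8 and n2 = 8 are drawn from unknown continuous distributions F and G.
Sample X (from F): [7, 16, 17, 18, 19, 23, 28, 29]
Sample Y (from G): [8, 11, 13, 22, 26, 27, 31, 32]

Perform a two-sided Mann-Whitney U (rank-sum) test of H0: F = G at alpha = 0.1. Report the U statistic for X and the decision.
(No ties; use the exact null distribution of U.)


Step 1: Combine and sort all 16 observations; assign midranks.
sorted (value, group): (7,X), (8,Y), (11,Y), (13,Y), (16,X), (17,X), (18,X), (19,X), (22,Y), (23,X), (26,Y), (27,Y), (28,X), (29,X), (31,Y), (32,Y)
ranks: 7->1, 8->2, 11->3, 13->4, 16->5, 17->6, 18->7, 19->8, 22->9, 23->10, 26->11, 27->12, 28->13, 29->14, 31->15, 32->16
Step 2: Rank sum for X: R1 = 1 + 5 + 6 + 7 + 8 + 10 + 13 + 14 = 64.
Step 3: U_X = R1 - n1(n1+1)/2 = 64 - 8*9/2 = 64 - 36 = 28.
       U_Y = n1*n2 - U_X = 64 - 28 = 36.
Step 4: No ties, so the exact null distribution of U (based on enumerating the C(16,8) = 12870 equally likely rank assignments) gives the two-sided p-value.
Step 5: p-value = 0.720901; compare to alpha = 0.1. fail to reject H0.

U_X = 28, p = 0.720901, fail to reject H0 at alpha = 0.1.


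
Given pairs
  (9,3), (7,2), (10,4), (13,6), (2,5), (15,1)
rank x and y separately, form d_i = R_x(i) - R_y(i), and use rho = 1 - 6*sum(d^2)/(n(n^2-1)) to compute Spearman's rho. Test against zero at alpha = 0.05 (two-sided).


Step 1: Rank x and y separately (midranks; no ties here).
rank(x): 9->3, 7->2, 10->4, 13->5, 2->1, 15->6
rank(y): 3->3, 2->2, 4->4, 6->6, 5->5, 1->1
Step 2: d_i = R_x(i) - R_y(i); compute d_i^2.
  (3-3)^2=0, (2-2)^2=0, (4-4)^2=0, (5-6)^2=1, (1-5)^2=16, (6-1)^2=25
sum(d^2) = 42.
Step 3: rho = 1 - 6*42 / (6*(6^2 - 1)) = 1 - 252/210 = -0.200000.
Step 4: Under H0, t = rho * sqrt((n-2)/(1-rho^2)) = -0.4082 ~ t(4).
Step 5: Two-sided p-value from the t-distribution with 4 df = 0.704000.
Step 6: alpha = 0.05. fail to reject H0.

rho = -0.2000, p = 0.704000, fail to reject H0 at alpha = 0.05.


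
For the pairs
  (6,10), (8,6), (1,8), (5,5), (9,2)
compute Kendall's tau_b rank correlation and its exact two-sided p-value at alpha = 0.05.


Step 1: Enumerate the 10 unordered pairs (i,j) with i<j and classify each by sign(x_j-x_i) * sign(y_j-y_i).
  (1,2):dx=+2,dy=-4->D; (1,3):dx=-5,dy=-2->C; (1,4):dx=-1,dy=-5->C; (1,5):dx=+3,dy=-8->D
  (2,3):dx=-7,dy=+2->D; (2,4):dx=-3,dy=-1->C; (2,5):dx=+1,dy=-4->D; (3,4):dx=+4,dy=-3->D
  (3,5):dx=+8,dy=-6->D; (4,5):dx=+4,dy=-3->D
Step 2: C = 3, D = 7, total pairs = 10.
Step 3: tau = (C - D)/(n(n-1)/2) = (3 - 7)/10 = -0.400000.
Step 4: Exact two-sided p-value (enumerate n! = 120 permutations of y under H0): p = 0.483333.
Step 5: alpha = 0.05. fail to reject H0.

tau_b = -0.4000 (C=3, D=7), p = 0.483333, fail to reject H0.


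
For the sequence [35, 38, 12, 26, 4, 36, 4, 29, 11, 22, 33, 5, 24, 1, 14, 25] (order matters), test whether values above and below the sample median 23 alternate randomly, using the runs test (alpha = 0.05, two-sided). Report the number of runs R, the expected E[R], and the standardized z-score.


Step 1: Compute median = 23; label A = above, B = below.
Labels in order: AABABABABBABABBA  (n_A = 8, n_B = 8)
Step 2: Count runs R = 13.
Step 3: Under H0 (random ordering), E[R] = 2*n_A*n_B/(n_A+n_B) + 1 = 2*8*8/16 + 1 = 9.0000.
        Var[R] = 2*n_A*n_B*(2*n_A*n_B - n_A - n_B) / ((n_A+n_B)^2 * (n_A+n_B-1)) = 14336/3840 = 3.7333.
        SD[R] = 1.9322.
Step 4: Continuity-corrected z = (R - 0.5 - E[R]) / SD[R] = (13 - 0.5 - 9.0000) / 1.9322 = 1.8114.
Step 5: Two-sided p-value via normal approximation = 2*(1 - Phi(|z|)) = 0.070076.
Step 6: alpha = 0.05. fail to reject H0.

R = 13, z = 1.8114, p = 0.070076, fail to reject H0.


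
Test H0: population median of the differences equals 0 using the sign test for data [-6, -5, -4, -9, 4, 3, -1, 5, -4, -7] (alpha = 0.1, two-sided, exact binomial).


Step 1: Discard zero differences. Original n = 10; n_eff = number of nonzero differences = 10.
Nonzero differences (with sign): -6, -5, -4, -9, +4, +3, -1, +5, -4, -7
Step 2: Count signs: positive = 3, negative = 7.
Step 3: Under H0: P(positive) = 0.5, so the number of positives S ~ Bin(10, 0.5).
Step 4: Two-sided exact p-value = sum of Bin(10,0.5) probabilities at or below the observed probability = 0.343750.
Step 5: alpha = 0.1. fail to reject H0.

n_eff = 10, pos = 3, neg = 7, p = 0.343750, fail to reject H0.


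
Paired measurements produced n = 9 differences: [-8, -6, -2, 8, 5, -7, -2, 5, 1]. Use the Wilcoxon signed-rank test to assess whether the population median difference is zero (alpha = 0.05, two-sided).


Step 1: Drop any zero differences (none here) and take |d_i|.
|d| = [8, 6, 2, 8, 5, 7, 2, 5, 1]
Step 2: Midrank |d_i| (ties get averaged ranks).
ranks: |8|->8.5, |6|->6, |2|->2.5, |8|->8.5, |5|->4.5, |7|->7, |2|->2.5, |5|->4.5, |1|->1
Step 3: Attach original signs; sum ranks with positive sign and with negative sign.
W+ = 8.5 + 4.5 + 4.5 + 1 = 18.5
W- = 8.5 + 6 + 2.5 + 7 + 2.5 = 26.5
(Check: W+ + W- = 45 should equal n(n+1)/2 = 45.)
Step 4: Test statistic W = min(W+, W-) = 18.5.
Step 5: Ties in |d|, so use the tie-corrected normal approximation.
        E[W] = n(n+1)/4 = 9*10/4 = 22.5.
        Tie groups: |d|=2 (t=2), |d|=5 (t=2), |d|=8 (t=2); sum(t^3 - t) = 18.
        Var[W] = n(n+1)(2n+1)/24 - sum(t^3-t)/48 = 1710/24 - 18/48 = 70.875.
        z = (W - E[W]) / sqrt(Var[W]) = (18.5 - 22.5) / 8.4187 = -0.4751.
        Two-sided p = 2*Phi(z) = 0.634694.
Step 6: alpha = 0.05. fail to reject H0.

W+ = 18.5, W- = 26.5, W = min = 18.5, p = 0.634694, fail to reject H0.


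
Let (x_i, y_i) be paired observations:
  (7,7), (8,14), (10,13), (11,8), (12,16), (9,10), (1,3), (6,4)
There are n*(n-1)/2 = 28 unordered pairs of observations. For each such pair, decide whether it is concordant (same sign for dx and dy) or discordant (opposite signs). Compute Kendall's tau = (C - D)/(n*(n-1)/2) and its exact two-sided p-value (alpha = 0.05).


Step 1: Enumerate the 28 unordered pairs (i,j) with i<j and classify each by sign(x_j-x_i) * sign(y_j-y_i).
  (1,2):dx=+1,dy=+7->C; (1,3):dx=+3,dy=+6->C; (1,4):dx=+4,dy=+1->C; (1,5):dx=+5,dy=+9->C
  (1,6):dx=+2,dy=+3->C; (1,7):dx=-6,dy=-4->C; (1,8):dx=-1,dy=-3->C; (2,3):dx=+2,dy=-1->D
  (2,4):dx=+3,dy=-6->D; (2,5):dx=+4,dy=+2->C; (2,6):dx=+1,dy=-4->D; (2,7):dx=-7,dy=-11->C
  (2,8):dx=-2,dy=-10->C; (3,4):dx=+1,dy=-5->D; (3,5):dx=+2,dy=+3->C; (3,6):dx=-1,dy=-3->C
  (3,7):dx=-9,dy=-10->C; (3,8):dx=-4,dy=-9->C; (4,5):dx=+1,dy=+8->C; (4,6):dx=-2,dy=+2->D
  (4,7):dx=-10,dy=-5->C; (4,8):dx=-5,dy=-4->C; (5,6):dx=-3,dy=-6->C; (5,7):dx=-11,dy=-13->C
  (5,8):dx=-6,dy=-12->C; (6,7):dx=-8,dy=-7->C; (6,8):dx=-3,dy=-6->C; (7,8):dx=+5,dy=+1->C
Step 2: C = 23, D = 5, total pairs = 28.
Step 3: tau = (C - D)/(n(n-1)/2) = (23 - 5)/28 = 0.642857.
Step 4: Exact two-sided p-value (enumerate n! = 40320 permutations of y under H0): p = 0.031151.
Step 5: alpha = 0.05. reject H0.

tau_b = 0.6429 (C=23, D=5), p = 0.031151, reject H0.


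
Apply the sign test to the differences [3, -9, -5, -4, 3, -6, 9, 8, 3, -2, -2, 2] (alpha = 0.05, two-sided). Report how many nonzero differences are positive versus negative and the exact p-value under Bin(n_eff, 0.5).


Step 1: Discard zero differences. Original n = 12; n_eff = number of nonzero differences = 12.
Nonzero differences (with sign): +3, -9, -5, -4, +3, -6, +9, +8, +3, -2, -2, +2
Step 2: Count signs: positive = 6, negative = 6.
Step 3: Under H0: P(positive) = 0.5, so the number of positives S ~ Bin(12, 0.5).
Step 4: Two-sided exact p-value = sum of Bin(12,0.5) probabilities at or below the observed probability = 1.000000.
Step 5: alpha = 0.05. fail to reject H0.

n_eff = 12, pos = 6, neg = 6, p = 1.000000, fail to reject H0.


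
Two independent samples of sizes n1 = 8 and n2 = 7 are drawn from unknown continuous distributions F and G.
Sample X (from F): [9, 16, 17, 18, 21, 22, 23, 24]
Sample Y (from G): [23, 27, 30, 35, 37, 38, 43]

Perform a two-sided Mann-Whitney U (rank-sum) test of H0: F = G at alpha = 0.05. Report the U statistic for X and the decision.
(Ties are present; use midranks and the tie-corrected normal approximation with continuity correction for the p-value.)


Step 1: Combine and sort all 15 observations; assign midranks.
sorted (value, group): (9,X), (16,X), (17,X), (18,X), (21,X), (22,X), (23,X), (23,Y), (24,X), (27,Y), (30,Y), (35,Y), (37,Y), (38,Y), (43,Y)
ranks: 9->1, 16->2, 17->3, 18->4, 21->5, 22->6, 23->7.5, 23->7.5, 24->9, 27->10, 30->11, 35->12, 37->13, 38->14, 43->15
Step 2: Rank sum for X: R1 = 1 + 2 + 3 + 4 + 5 + 6 + 7.5 + 9 = 37.5.
Step 3: U_X = R1 - n1(n1+1)/2 = 37.5 - 8*9/2 = 37.5 - 36 = 1.5.
       U_Y = n1*n2 - U_X = 56 - 1.5 = 54.5.
Step 4: Ties are present, so use the tie-corrected normal approximation (with continuity correction) for the p-value.
Step 5: p-value = 0.002599; compare to alpha = 0.05. reject H0.

U_X = 1.5, p = 0.002599, reject H0 at alpha = 0.05.


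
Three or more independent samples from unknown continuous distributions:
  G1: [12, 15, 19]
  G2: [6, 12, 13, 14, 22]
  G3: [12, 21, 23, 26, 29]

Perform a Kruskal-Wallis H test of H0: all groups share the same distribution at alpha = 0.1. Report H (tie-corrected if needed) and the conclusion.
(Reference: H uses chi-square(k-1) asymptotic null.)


Step 1: Combine all N = 13 observations and assign midranks.
sorted (value, group, rank): (6,G2,1), (12,G1,3), (12,G2,3), (12,G3,3), (13,G2,5), (14,G2,6), (15,G1,7), (19,G1,8), (21,G3,9), (22,G2,10), (23,G3,11), (26,G3,12), (29,G3,13)
Step 2: Sum ranks within each group.
R_1 = 18 (n_1 = 3)
R_2 = 25 (n_2 = 5)
R_3 = 48 (n_3 = 5)
Step 3: H = 12/(N(N+1)) * sum(R_i^2/n_i) - 3(N+1)
     = 12/(13*14) * (18^2/3 + 25^2/5 + 48^2/5) - 3*14
     = 0.065934 * 693.8 - 42
     = 3.745055.
Step 4: Ties present; correction factor C = 1 - 24/(13^3 - 13) = 0.989011. Corrected H = 3.745055 / 0.989011 = 3.786667.
Step 5: Under H0, H ~ chi^2(2); p-value = 0.150569.
Step 6: alpha = 0.1. fail to reject H0.

H = 3.7867, df = 2, p = 0.150569, fail to reject H0.


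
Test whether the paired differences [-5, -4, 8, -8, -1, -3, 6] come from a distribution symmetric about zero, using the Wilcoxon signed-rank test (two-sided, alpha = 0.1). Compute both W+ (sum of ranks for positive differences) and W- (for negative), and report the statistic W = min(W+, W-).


Step 1: Drop any zero differences (none here) and take |d_i|.
|d| = [5, 4, 8, 8, 1, 3, 6]
Step 2: Midrank |d_i| (ties get averaged ranks).
ranks: |5|->4, |4|->3, |8|->6.5, |8|->6.5, |1|->1, |3|->2, |6|->5
Step 3: Attach original signs; sum ranks with positive sign and with negative sign.
W+ = 6.5 + 5 = 11.5
W- = 4 + 3 + 6.5 + 1 + 2 = 16.5
(Check: W+ + W- = 28 should equal n(n+1)/2 = 28.)
Step 4: Test statistic W = min(W+, W-) = 11.5.
Step 5: Ties in |d|, so use the tie-corrected normal approximation.
        E[W] = n(n+1)/4 = 7*8/4 = 14.
        Tie groups: |d|=8 (t=2); sum(t^3 - t) = 6.
        Var[W] = n(n+1)(2n+1)/24 - sum(t^3-t)/48 = 840/24 - 6/48 = 34.875.
        z = (W - E[W]) / sqrt(Var[W]) = (11.5 - 14) / 5.9055 = -0.4233.
        Two-sided p = 2*Phi(z) = 0.672052.
Step 6: alpha = 0.1. fail to reject H0.

W+ = 11.5, W- = 16.5, W = min = 11.5, p = 0.672052, fail to reject H0.


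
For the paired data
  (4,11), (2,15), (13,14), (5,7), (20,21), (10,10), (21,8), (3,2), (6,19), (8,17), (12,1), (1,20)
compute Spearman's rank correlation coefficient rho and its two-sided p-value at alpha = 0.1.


Step 1: Rank x and y separately (midranks; no ties here).
rank(x): 4->4, 2->2, 13->10, 5->5, 20->11, 10->8, 21->12, 3->3, 6->6, 8->7, 12->9, 1->1
rank(y): 11->6, 15->8, 14->7, 7->3, 21->12, 10->5, 8->4, 2->2, 19->10, 17->9, 1->1, 20->11
Step 2: d_i = R_x(i) - R_y(i); compute d_i^2.
  (4-6)^2=4, (2-8)^2=36, (10-7)^2=9, (5-3)^2=4, (11-12)^2=1, (8-5)^2=9, (12-4)^2=64, (3-2)^2=1, (6-10)^2=16, (7-9)^2=4, (9-1)^2=64, (1-11)^2=100
sum(d^2) = 312.
Step 3: rho = 1 - 6*312 / (12*(12^2 - 1)) = 1 - 1872/1716 = -0.090909.
Step 4: Under H0, t = rho * sqrt((n-2)/(1-rho^2)) = -0.2887 ~ t(10).
Step 5: Two-sided p-value from the t-distribution with 10 df = 0.778725.
Step 6: alpha = 0.1. fail to reject H0.

rho = -0.0909, p = 0.778725, fail to reject H0 at alpha = 0.1.


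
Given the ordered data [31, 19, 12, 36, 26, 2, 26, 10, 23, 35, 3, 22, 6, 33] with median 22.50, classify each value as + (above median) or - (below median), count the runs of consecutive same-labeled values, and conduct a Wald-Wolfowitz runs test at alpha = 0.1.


Step 1: Compute median = 22.50; label A = above, B = below.
Labels in order: ABBAABABAABBBA  (n_A = 7, n_B = 7)
Step 2: Count runs R = 9.
Step 3: Under H0 (random ordering), E[R] = 2*n_A*n_B/(n_A+n_B) + 1 = 2*7*7/14 + 1 = 8.0000.
        Var[R] = 2*n_A*n_B*(2*n_A*n_B - n_A - n_B) / ((n_A+n_B)^2 * (n_A+n_B-1)) = 8232/2548 = 3.2308.
        SD[R] = 1.7974.
Step 4: Continuity-corrected z = (R - 0.5 - E[R]) / SD[R] = (9 - 0.5 - 8.0000) / 1.7974 = 0.2782.
Step 5: Two-sided p-value via normal approximation = 2*(1 - Phi(|z|)) = 0.780879.
Step 6: alpha = 0.1. fail to reject H0.

R = 9, z = 0.2782, p = 0.780879, fail to reject H0.


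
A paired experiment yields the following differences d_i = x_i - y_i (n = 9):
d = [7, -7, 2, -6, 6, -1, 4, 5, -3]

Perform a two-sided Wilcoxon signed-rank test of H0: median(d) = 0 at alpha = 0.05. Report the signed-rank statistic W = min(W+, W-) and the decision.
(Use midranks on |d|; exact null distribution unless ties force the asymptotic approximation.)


Step 1: Drop any zero differences (none here) and take |d_i|.
|d| = [7, 7, 2, 6, 6, 1, 4, 5, 3]
Step 2: Midrank |d_i| (ties get averaged ranks).
ranks: |7|->8.5, |7|->8.5, |2|->2, |6|->6.5, |6|->6.5, |1|->1, |4|->4, |5|->5, |3|->3
Step 3: Attach original signs; sum ranks with positive sign and with negative sign.
W+ = 8.5 + 2 + 6.5 + 4 + 5 = 26
W- = 8.5 + 6.5 + 1 + 3 = 19
(Check: W+ + W- = 45 should equal n(n+1)/2 = 45.)
Step 4: Test statistic W = min(W+, W-) = 19.
Step 5: Ties in |d|, so use the tie-corrected normal approximation.
        E[W] = n(n+1)/4 = 9*10/4 = 22.5.
        Tie groups: |d|=6 (t=2), |d|=7 (t=2); sum(t^3 - t) = 12.
        Var[W] = n(n+1)(2n+1)/24 - sum(t^3-t)/48 = 1710/24 - 12/48 = 71.
        z = (W - E[W]) / sqrt(Var[W]) = (19 - 22.5) / 8.4261 = -0.4154.
        Two-sided p = 2*Phi(z) = 0.677868.
Step 6: alpha = 0.05. fail to reject H0.

W+ = 26, W- = 19, W = min = 19, p = 0.677868, fail to reject H0.


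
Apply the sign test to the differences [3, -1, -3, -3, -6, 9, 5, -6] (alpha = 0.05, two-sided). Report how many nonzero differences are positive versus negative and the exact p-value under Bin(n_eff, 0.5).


Step 1: Discard zero differences. Original n = 8; n_eff = number of nonzero differences = 8.
Nonzero differences (with sign): +3, -1, -3, -3, -6, +9, +5, -6
Step 2: Count signs: positive = 3, negative = 5.
Step 3: Under H0: P(positive) = 0.5, so the number of positives S ~ Bin(8, 0.5).
Step 4: Two-sided exact p-value = sum of Bin(8,0.5) probabilities at or below the observed probability = 0.726562.
Step 5: alpha = 0.05. fail to reject H0.

n_eff = 8, pos = 3, neg = 5, p = 0.726562, fail to reject H0.


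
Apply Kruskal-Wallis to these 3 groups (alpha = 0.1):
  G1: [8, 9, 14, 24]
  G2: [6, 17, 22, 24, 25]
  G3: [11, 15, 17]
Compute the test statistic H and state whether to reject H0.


Step 1: Combine all N = 12 observations and assign midranks.
sorted (value, group, rank): (6,G2,1), (8,G1,2), (9,G1,3), (11,G3,4), (14,G1,5), (15,G3,6), (17,G2,7.5), (17,G3,7.5), (22,G2,9), (24,G1,10.5), (24,G2,10.5), (25,G2,12)
Step 2: Sum ranks within each group.
R_1 = 20.5 (n_1 = 4)
R_2 = 40 (n_2 = 5)
R_3 = 17.5 (n_3 = 3)
Step 3: H = 12/(N(N+1)) * sum(R_i^2/n_i) - 3(N+1)
     = 12/(12*13) * (20.5^2/4 + 40^2/5 + 17.5^2/3) - 3*13
     = 0.076923 * 527.146 - 39
     = 1.549679.
Step 4: Ties present; correction factor C = 1 - 12/(12^3 - 12) = 0.993007. Corrected H = 1.549679 / 0.993007 = 1.560593.
Step 5: Under H0, H ~ chi^2(2); p-value = 0.458270.
Step 6: alpha = 0.1. fail to reject H0.

H = 1.5606, df = 2, p = 0.458270, fail to reject H0.


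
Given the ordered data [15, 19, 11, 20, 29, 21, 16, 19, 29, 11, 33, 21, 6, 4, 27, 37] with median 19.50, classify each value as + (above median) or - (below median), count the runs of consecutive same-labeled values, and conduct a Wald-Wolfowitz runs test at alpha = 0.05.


Step 1: Compute median = 19.50; label A = above, B = below.
Labels in order: BBBAAABBABAABBAA  (n_A = 8, n_B = 8)
Step 2: Count runs R = 8.
Step 3: Under H0 (random ordering), E[R] = 2*n_A*n_B/(n_A+n_B) + 1 = 2*8*8/16 + 1 = 9.0000.
        Var[R] = 2*n_A*n_B*(2*n_A*n_B - n_A - n_B) / ((n_A+n_B)^2 * (n_A+n_B-1)) = 14336/3840 = 3.7333.
        SD[R] = 1.9322.
Step 4: Continuity-corrected z = (R + 0.5 - E[R]) / SD[R] = (8 + 0.5 - 9.0000) / 1.9322 = -0.2588.
Step 5: Two-sided p-value via normal approximation = 2*(1 - Phi(|z|)) = 0.795809.
Step 6: alpha = 0.05. fail to reject H0.

R = 8, z = -0.2588, p = 0.795809, fail to reject H0.


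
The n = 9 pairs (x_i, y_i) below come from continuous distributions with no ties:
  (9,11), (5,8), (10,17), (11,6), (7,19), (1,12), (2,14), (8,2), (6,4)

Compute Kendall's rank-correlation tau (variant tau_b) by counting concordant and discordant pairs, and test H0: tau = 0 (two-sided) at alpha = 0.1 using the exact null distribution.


Step 1: Enumerate the 36 unordered pairs (i,j) with i<j and classify each by sign(x_j-x_i) * sign(y_j-y_i).
  (1,2):dx=-4,dy=-3->C; (1,3):dx=+1,dy=+6->C; (1,4):dx=+2,dy=-5->D; (1,5):dx=-2,dy=+8->D
  (1,6):dx=-8,dy=+1->D; (1,7):dx=-7,dy=+3->D; (1,8):dx=-1,dy=-9->C; (1,9):dx=-3,dy=-7->C
  (2,3):dx=+5,dy=+9->C; (2,4):dx=+6,dy=-2->D; (2,5):dx=+2,dy=+11->C; (2,6):dx=-4,dy=+4->D
  (2,7):dx=-3,dy=+6->D; (2,8):dx=+3,dy=-6->D; (2,9):dx=+1,dy=-4->D; (3,4):dx=+1,dy=-11->D
  (3,5):dx=-3,dy=+2->D; (3,6):dx=-9,dy=-5->C; (3,7):dx=-8,dy=-3->C; (3,8):dx=-2,dy=-15->C
  (3,9):dx=-4,dy=-13->C; (4,5):dx=-4,dy=+13->D; (4,6):dx=-10,dy=+6->D; (4,7):dx=-9,dy=+8->D
  (4,8):dx=-3,dy=-4->C; (4,9):dx=-5,dy=-2->C; (5,6):dx=-6,dy=-7->C; (5,7):dx=-5,dy=-5->C
  (5,8):dx=+1,dy=-17->D; (5,9):dx=-1,dy=-15->C; (6,7):dx=+1,dy=+2->C; (6,8):dx=+7,dy=-10->D
  (6,9):dx=+5,dy=-8->D; (7,8):dx=+6,dy=-12->D; (7,9):dx=+4,dy=-10->D; (8,9):dx=-2,dy=+2->D
Step 2: C = 16, D = 20, total pairs = 36.
Step 3: tau = (C - D)/(n(n-1)/2) = (16 - 20)/36 = -0.111111.
Step 4: Exact two-sided p-value (enumerate n! = 362880 permutations of y under H0): p = 0.761414.
Step 5: alpha = 0.1. fail to reject H0.

tau_b = -0.1111 (C=16, D=20), p = 0.761414, fail to reject H0.


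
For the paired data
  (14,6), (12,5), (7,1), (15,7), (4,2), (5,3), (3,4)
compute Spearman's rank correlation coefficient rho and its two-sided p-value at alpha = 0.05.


Step 1: Rank x and y separately (midranks; no ties here).
rank(x): 14->6, 12->5, 7->4, 15->7, 4->2, 5->3, 3->1
rank(y): 6->6, 5->5, 1->1, 7->7, 2->2, 3->3, 4->4
Step 2: d_i = R_x(i) - R_y(i); compute d_i^2.
  (6-6)^2=0, (5-5)^2=0, (4-1)^2=9, (7-7)^2=0, (2-2)^2=0, (3-3)^2=0, (1-4)^2=9
sum(d^2) = 18.
Step 3: rho = 1 - 6*18 / (7*(7^2 - 1)) = 1 - 108/336 = 0.678571.
Step 4: Under H0, t = rho * sqrt((n-2)/(1-rho^2)) = 2.0657 ~ t(5).
Step 5: Two-sided p-value from the t-distribution with 5 df = 0.093750.
Step 6: alpha = 0.05. fail to reject H0.

rho = 0.6786, p = 0.093750, fail to reject H0 at alpha = 0.05.


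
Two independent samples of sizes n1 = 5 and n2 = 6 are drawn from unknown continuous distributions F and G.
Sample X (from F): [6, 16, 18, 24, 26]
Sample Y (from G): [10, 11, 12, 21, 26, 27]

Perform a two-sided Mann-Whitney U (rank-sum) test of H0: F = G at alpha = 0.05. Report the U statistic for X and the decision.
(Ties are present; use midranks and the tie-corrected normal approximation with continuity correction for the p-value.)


Step 1: Combine and sort all 11 observations; assign midranks.
sorted (value, group): (6,X), (10,Y), (11,Y), (12,Y), (16,X), (18,X), (21,Y), (24,X), (26,X), (26,Y), (27,Y)
ranks: 6->1, 10->2, 11->3, 12->4, 16->5, 18->6, 21->7, 24->8, 26->9.5, 26->9.5, 27->11
Step 2: Rank sum for X: R1 = 1 + 5 + 6 + 8 + 9.5 = 29.5.
Step 3: U_X = R1 - n1(n1+1)/2 = 29.5 - 5*6/2 = 29.5 - 15 = 14.5.
       U_Y = n1*n2 - U_X = 30 - 14.5 = 15.5.
Step 4: Ties are present, so use the tie-corrected normal approximation (with continuity correction) for the p-value.
Step 5: p-value = 1.000000; compare to alpha = 0.05. fail to reject H0.

U_X = 14.5, p = 1.000000, fail to reject H0 at alpha = 0.05.


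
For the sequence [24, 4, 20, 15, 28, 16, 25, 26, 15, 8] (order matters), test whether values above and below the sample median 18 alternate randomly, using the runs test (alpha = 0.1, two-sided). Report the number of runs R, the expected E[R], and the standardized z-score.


Step 1: Compute median = 18; label A = above, B = below.
Labels in order: ABABABAABB  (n_A = 5, n_B = 5)
Step 2: Count runs R = 8.
Step 3: Under H0 (random ordering), E[R] = 2*n_A*n_B/(n_A+n_B) + 1 = 2*5*5/10 + 1 = 6.0000.
        Var[R] = 2*n_A*n_B*(2*n_A*n_B - n_A - n_B) / ((n_A+n_B)^2 * (n_A+n_B-1)) = 2000/900 = 2.2222.
        SD[R] = 1.4907.
Step 4: Continuity-corrected z = (R - 0.5 - E[R]) / SD[R] = (8 - 0.5 - 6.0000) / 1.4907 = 1.0062.
Step 5: Two-sided p-value via normal approximation = 2*(1 - Phi(|z|)) = 0.314305.
Step 6: alpha = 0.1. fail to reject H0.

R = 8, z = 1.0062, p = 0.314305, fail to reject H0.


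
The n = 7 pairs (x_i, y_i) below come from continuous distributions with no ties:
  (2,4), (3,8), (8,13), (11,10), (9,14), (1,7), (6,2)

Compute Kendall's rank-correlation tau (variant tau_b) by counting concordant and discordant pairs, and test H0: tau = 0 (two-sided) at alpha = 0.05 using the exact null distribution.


Step 1: Enumerate the 21 unordered pairs (i,j) with i<j and classify each by sign(x_j-x_i) * sign(y_j-y_i).
  (1,2):dx=+1,dy=+4->C; (1,3):dx=+6,dy=+9->C; (1,4):dx=+9,dy=+6->C; (1,5):dx=+7,dy=+10->C
  (1,6):dx=-1,dy=+3->D; (1,7):dx=+4,dy=-2->D; (2,3):dx=+5,dy=+5->C; (2,4):dx=+8,dy=+2->C
  (2,5):dx=+6,dy=+6->C; (2,6):dx=-2,dy=-1->C; (2,7):dx=+3,dy=-6->D; (3,4):dx=+3,dy=-3->D
  (3,5):dx=+1,dy=+1->C; (3,6):dx=-7,dy=-6->C; (3,7):dx=-2,dy=-11->C; (4,5):dx=-2,dy=+4->D
  (4,6):dx=-10,dy=-3->C; (4,7):dx=-5,dy=-8->C; (5,6):dx=-8,dy=-7->C; (5,7):dx=-3,dy=-12->C
  (6,7):dx=+5,dy=-5->D
Step 2: C = 15, D = 6, total pairs = 21.
Step 3: tau = (C - D)/(n(n-1)/2) = (15 - 6)/21 = 0.428571.
Step 4: Exact two-sided p-value (enumerate n! = 5040 permutations of y under H0): p = 0.238889.
Step 5: alpha = 0.05. fail to reject H0.

tau_b = 0.4286 (C=15, D=6), p = 0.238889, fail to reject H0.


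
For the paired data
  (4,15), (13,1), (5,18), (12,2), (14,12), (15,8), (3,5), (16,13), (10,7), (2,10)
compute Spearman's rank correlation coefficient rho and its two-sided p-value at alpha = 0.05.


Step 1: Rank x and y separately (midranks; no ties here).
rank(x): 4->3, 13->7, 5->4, 12->6, 14->8, 15->9, 3->2, 16->10, 10->5, 2->1
rank(y): 15->9, 1->1, 18->10, 2->2, 12->7, 8->5, 5->3, 13->8, 7->4, 10->6
Step 2: d_i = R_x(i) - R_y(i); compute d_i^2.
  (3-9)^2=36, (7-1)^2=36, (4-10)^2=36, (6-2)^2=16, (8-7)^2=1, (9-5)^2=16, (2-3)^2=1, (10-8)^2=4, (5-4)^2=1, (1-6)^2=25
sum(d^2) = 172.
Step 3: rho = 1 - 6*172 / (10*(10^2 - 1)) = 1 - 1032/990 = -0.042424.
Step 4: Under H0, t = rho * sqrt((n-2)/(1-rho^2)) = -0.1201 ~ t(8).
Step 5: Two-sided p-value from the t-distribution with 8 df = 0.907364.
Step 6: alpha = 0.05. fail to reject H0.

rho = -0.0424, p = 0.907364, fail to reject H0 at alpha = 0.05.


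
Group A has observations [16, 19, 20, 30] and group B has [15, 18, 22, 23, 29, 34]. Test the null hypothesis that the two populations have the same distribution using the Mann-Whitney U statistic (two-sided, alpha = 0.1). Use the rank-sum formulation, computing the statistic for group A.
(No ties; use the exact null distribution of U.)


Step 1: Combine and sort all 10 observations; assign midranks.
sorted (value, group): (15,Y), (16,X), (18,Y), (19,X), (20,X), (22,Y), (23,Y), (29,Y), (30,X), (34,Y)
ranks: 15->1, 16->2, 18->3, 19->4, 20->5, 22->6, 23->7, 29->8, 30->9, 34->10
Step 2: Rank sum for X: R1 = 2 + 4 + 5 + 9 = 20.
Step 3: U_X = R1 - n1(n1+1)/2 = 20 - 4*5/2 = 20 - 10 = 10.
       U_Y = n1*n2 - U_X = 24 - 10 = 14.
Step 4: No ties, so the exact null distribution of U (based on enumerating the C(10,4) = 210 equally likely rank assignments) gives the two-sided p-value.
Step 5: p-value = 0.761905; compare to alpha = 0.1. fail to reject H0.

U_X = 10, p = 0.761905, fail to reject H0 at alpha = 0.1.


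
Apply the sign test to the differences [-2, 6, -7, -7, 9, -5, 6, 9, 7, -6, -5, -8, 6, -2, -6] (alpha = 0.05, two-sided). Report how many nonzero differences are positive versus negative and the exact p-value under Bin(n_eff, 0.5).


Step 1: Discard zero differences. Original n = 15; n_eff = number of nonzero differences = 15.
Nonzero differences (with sign): -2, +6, -7, -7, +9, -5, +6, +9, +7, -6, -5, -8, +6, -2, -6
Step 2: Count signs: positive = 6, negative = 9.
Step 3: Under H0: P(positive) = 0.5, so the number of positives S ~ Bin(15, 0.5).
Step 4: Two-sided exact p-value = sum of Bin(15,0.5) probabilities at or below the observed probability = 0.607239.
Step 5: alpha = 0.05. fail to reject H0.

n_eff = 15, pos = 6, neg = 9, p = 0.607239, fail to reject H0.


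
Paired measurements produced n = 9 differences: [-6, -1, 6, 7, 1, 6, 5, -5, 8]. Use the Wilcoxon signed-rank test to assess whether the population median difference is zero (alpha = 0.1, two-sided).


Step 1: Drop any zero differences (none here) and take |d_i|.
|d| = [6, 1, 6, 7, 1, 6, 5, 5, 8]
Step 2: Midrank |d_i| (ties get averaged ranks).
ranks: |6|->6, |1|->1.5, |6|->6, |7|->8, |1|->1.5, |6|->6, |5|->3.5, |5|->3.5, |8|->9
Step 3: Attach original signs; sum ranks with positive sign and with negative sign.
W+ = 6 + 8 + 1.5 + 6 + 3.5 + 9 = 34
W- = 6 + 1.5 + 3.5 = 11
(Check: W+ + W- = 45 should equal n(n+1)/2 = 45.)
Step 4: Test statistic W = min(W+, W-) = 11.
Step 5: Ties in |d|, so use the tie-corrected normal approximation.
        E[W] = n(n+1)/4 = 9*10/4 = 22.5.
        Tie groups: |d|=1 (t=2), |d|=5 (t=2), |d|=6 (t=3); sum(t^3 - t) = 36.
        Var[W] = n(n+1)(2n+1)/24 - sum(t^3-t)/48 = 1710/24 - 36/48 = 70.5.
        z = (W - E[W]) / sqrt(Var[W]) = (11 - 22.5) / 8.3964 = -1.3696.
        Two-sided p = 2*Phi(z) = 0.170802.
Step 6: alpha = 0.1. fail to reject H0.

W+ = 34, W- = 11, W = min = 11, p = 0.170802, fail to reject H0.


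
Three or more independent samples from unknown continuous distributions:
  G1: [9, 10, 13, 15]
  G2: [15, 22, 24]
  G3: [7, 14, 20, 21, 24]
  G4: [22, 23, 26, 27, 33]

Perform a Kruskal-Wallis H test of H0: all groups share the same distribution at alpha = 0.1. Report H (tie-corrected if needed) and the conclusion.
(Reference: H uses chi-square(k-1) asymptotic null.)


Step 1: Combine all N = 17 observations and assign midranks.
sorted (value, group, rank): (7,G3,1), (9,G1,2), (10,G1,3), (13,G1,4), (14,G3,5), (15,G1,6.5), (15,G2,6.5), (20,G3,8), (21,G3,9), (22,G2,10.5), (22,G4,10.5), (23,G4,12), (24,G2,13.5), (24,G3,13.5), (26,G4,15), (27,G4,16), (33,G4,17)
Step 2: Sum ranks within each group.
R_1 = 15.5 (n_1 = 4)
R_2 = 30.5 (n_2 = 3)
R_3 = 36.5 (n_3 = 5)
R_4 = 70.5 (n_4 = 5)
Step 3: H = 12/(N(N+1)) * sum(R_i^2/n_i) - 3(N+1)
     = 12/(17*18) * (15.5^2/4 + 30.5^2/3 + 36.5^2/5 + 70.5^2/5) - 3*18
     = 0.039216 * 1630.65 - 54
     = 9.946895.
Step 4: Ties present; correction factor C = 1 - 18/(17^3 - 17) = 0.996324. Corrected H = 9.946895 / 0.996324 = 9.983600.
Step 5: Under H0, H ~ chi^2(3); p-value = 0.018706.
Step 6: alpha = 0.1. reject H0.

H = 9.9836, df = 3, p = 0.018706, reject H0.


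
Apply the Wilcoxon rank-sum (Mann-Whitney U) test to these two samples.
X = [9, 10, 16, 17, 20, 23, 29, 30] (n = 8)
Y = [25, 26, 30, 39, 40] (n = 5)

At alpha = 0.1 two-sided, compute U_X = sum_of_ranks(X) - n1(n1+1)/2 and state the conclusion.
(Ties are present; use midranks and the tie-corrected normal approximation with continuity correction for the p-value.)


Step 1: Combine and sort all 13 observations; assign midranks.
sorted (value, group): (9,X), (10,X), (16,X), (17,X), (20,X), (23,X), (25,Y), (26,Y), (29,X), (30,X), (30,Y), (39,Y), (40,Y)
ranks: 9->1, 10->2, 16->3, 17->4, 20->5, 23->6, 25->7, 26->8, 29->9, 30->10.5, 30->10.5, 39->12, 40->13
Step 2: Rank sum for X: R1 = 1 + 2 + 3 + 4 + 5 + 6 + 9 + 10.5 = 40.5.
Step 3: U_X = R1 - n1(n1+1)/2 = 40.5 - 8*9/2 = 40.5 - 36 = 4.5.
       U_Y = n1*n2 - U_X = 40 - 4.5 = 35.5.
Step 4: Ties are present, so use the tie-corrected normal approximation (with continuity correction) for the p-value.
Step 5: p-value = 0.027892; compare to alpha = 0.1. reject H0.

U_X = 4.5, p = 0.027892, reject H0 at alpha = 0.1.


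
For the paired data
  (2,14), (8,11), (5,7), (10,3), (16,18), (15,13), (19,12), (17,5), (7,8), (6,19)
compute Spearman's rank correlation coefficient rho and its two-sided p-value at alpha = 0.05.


Step 1: Rank x and y separately (midranks; no ties here).
rank(x): 2->1, 8->5, 5->2, 10->6, 16->8, 15->7, 19->10, 17->9, 7->4, 6->3
rank(y): 14->8, 11->5, 7->3, 3->1, 18->9, 13->7, 12->6, 5->2, 8->4, 19->10
Step 2: d_i = R_x(i) - R_y(i); compute d_i^2.
  (1-8)^2=49, (5-5)^2=0, (2-3)^2=1, (6-1)^2=25, (8-9)^2=1, (7-7)^2=0, (10-6)^2=16, (9-2)^2=49, (4-4)^2=0, (3-10)^2=49
sum(d^2) = 190.
Step 3: rho = 1 - 6*190 / (10*(10^2 - 1)) = 1 - 1140/990 = -0.151515.
Step 4: Under H0, t = rho * sqrt((n-2)/(1-rho^2)) = -0.4336 ~ t(8).
Step 5: Two-sided p-value from the t-distribution with 8 df = 0.676065.
Step 6: alpha = 0.05. fail to reject H0.

rho = -0.1515, p = 0.676065, fail to reject H0 at alpha = 0.05.


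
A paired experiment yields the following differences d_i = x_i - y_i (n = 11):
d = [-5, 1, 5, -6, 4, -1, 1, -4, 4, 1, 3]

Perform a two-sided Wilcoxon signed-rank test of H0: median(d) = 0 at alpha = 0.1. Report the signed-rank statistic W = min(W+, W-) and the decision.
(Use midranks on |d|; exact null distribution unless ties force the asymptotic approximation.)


Step 1: Drop any zero differences (none here) and take |d_i|.
|d| = [5, 1, 5, 6, 4, 1, 1, 4, 4, 1, 3]
Step 2: Midrank |d_i| (ties get averaged ranks).
ranks: |5|->9.5, |1|->2.5, |5|->9.5, |6|->11, |4|->7, |1|->2.5, |1|->2.5, |4|->7, |4|->7, |1|->2.5, |3|->5
Step 3: Attach original signs; sum ranks with positive sign and with negative sign.
W+ = 2.5 + 9.5 + 7 + 2.5 + 7 + 2.5 + 5 = 36
W- = 9.5 + 11 + 2.5 + 7 = 30
(Check: W+ + W- = 66 should equal n(n+1)/2 = 66.)
Step 4: Test statistic W = min(W+, W-) = 30.
Step 5: Ties in |d|, so use the tie-corrected normal approximation.
        E[W] = n(n+1)/4 = 11*12/4 = 33.
        Tie groups: |d|=1 (t=4), |d|=4 (t=3), |d|=5 (t=2); sum(t^3 - t) = 90.
        Var[W] = n(n+1)(2n+1)/24 - sum(t^3-t)/48 = 3036/24 - 90/48 = 124.625.
        z = (W - E[W]) / sqrt(Var[W]) = (30 - 33) / 11.1636 = -0.2687.
        Two-sided p = 2*Phi(z) = 0.788136.
Step 6: alpha = 0.1. fail to reject H0.

W+ = 36, W- = 30, W = min = 30, p = 0.788136, fail to reject H0.


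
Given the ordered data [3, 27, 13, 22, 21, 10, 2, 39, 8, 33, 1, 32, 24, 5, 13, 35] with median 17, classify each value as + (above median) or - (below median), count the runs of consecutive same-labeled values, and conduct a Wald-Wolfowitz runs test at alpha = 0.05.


Step 1: Compute median = 17; label A = above, B = below.
Labels in order: BABAABBABABAABBA  (n_A = 8, n_B = 8)
Step 2: Count runs R = 12.
Step 3: Under H0 (random ordering), E[R] = 2*n_A*n_B/(n_A+n_B) + 1 = 2*8*8/16 + 1 = 9.0000.
        Var[R] = 2*n_A*n_B*(2*n_A*n_B - n_A - n_B) / ((n_A+n_B)^2 * (n_A+n_B-1)) = 14336/3840 = 3.7333.
        SD[R] = 1.9322.
Step 4: Continuity-corrected z = (R - 0.5 - E[R]) / SD[R] = (12 - 0.5 - 9.0000) / 1.9322 = 1.2939.
Step 5: Two-sided p-value via normal approximation = 2*(1 - Phi(|z|)) = 0.195709.
Step 6: alpha = 0.05. fail to reject H0.

R = 12, z = 1.2939, p = 0.195709, fail to reject H0.


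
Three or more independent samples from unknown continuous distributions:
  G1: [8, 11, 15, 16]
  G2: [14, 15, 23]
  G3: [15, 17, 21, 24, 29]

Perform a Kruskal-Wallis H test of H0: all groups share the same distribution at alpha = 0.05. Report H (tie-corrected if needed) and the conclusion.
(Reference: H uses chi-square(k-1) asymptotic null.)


Step 1: Combine all N = 12 observations and assign midranks.
sorted (value, group, rank): (8,G1,1), (11,G1,2), (14,G2,3), (15,G1,5), (15,G2,5), (15,G3,5), (16,G1,7), (17,G3,8), (21,G3,9), (23,G2,10), (24,G3,11), (29,G3,12)
Step 2: Sum ranks within each group.
R_1 = 15 (n_1 = 4)
R_2 = 18 (n_2 = 3)
R_3 = 45 (n_3 = 5)
Step 3: H = 12/(N(N+1)) * sum(R_i^2/n_i) - 3(N+1)
     = 12/(12*13) * (15^2/4 + 18^2/3 + 45^2/5) - 3*13
     = 0.076923 * 569.25 - 39
     = 4.788462.
Step 4: Ties present; correction factor C = 1 - 24/(12^3 - 12) = 0.986014. Corrected H = 4.788462 / 0.986014 = 4.856383.
Step 5: Under H0, H ~ chi^2(2); p-value = 0.088196.
Step 6: alpha = 0.05. fail to reject H0.

H = 4.8564, df = 2, p = 0.088196, fail to reject H0.


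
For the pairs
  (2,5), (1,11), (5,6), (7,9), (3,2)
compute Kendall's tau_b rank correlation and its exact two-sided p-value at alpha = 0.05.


Step 1: Enumerate the 10 unordered pairs (i,j) with i<j and classify each by sign(x_j-x_i) * sign(y_j-y_i).
  (1,2):dx=-1,dy=+6->D; (1,3):dx=+3,dy=+1->C; (1,4):dx=+5,dy=+4->C; (1,5):dx=+1,dy=-3->D
  (2,3):dx=+4,dy=-5->D; (2,4):dx=+6,dy=-2->D; (2,5):dx=+2,dy=-9->D; (3,4):dx=+2,dy=+3->C
  (3,5):dx=-2,dy=-4->C; (4,5):dx=-4,dy=-7->C
Step 2: C = 5, D = 5, total pairs = 10.
Step 3: tau = (C - D)/(n(n-1)/2) = (5 - 5)/10 = 0.000000.
Step 4: Exact two-sided p-value (enumerate n! = 120 permutations of y under H0): p = 1.000000.
Step 5: alpha = 0.05. fail to reject H0.

tau_b = 0.0000 (C=5, D=5), p = 1.000000, fail to reject H0.


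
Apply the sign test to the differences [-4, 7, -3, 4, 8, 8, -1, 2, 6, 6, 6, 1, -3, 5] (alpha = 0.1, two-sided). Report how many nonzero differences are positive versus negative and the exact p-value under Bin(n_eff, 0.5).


Step 1: Discard zero differences. Original n = 14; n_eff = number of nonzero differences = 14.
Nonzero differences (with sign): -4, +7, -3, +4, +8, +8, -1, +2, +6, +6, +6, +1, -3, +5
Step 2: Count signs: positive = 10, negative = 4.
Step 3: Under H0: P(positive) = 0.5, so the number of positives S ~ Bin(14, 0.5).
Step 4: Two-sided exact p-value = sum of Bin(14,0.5) probabilities at or below the observed probability = 0.179565.
Step 5: alpha = 0.1. fail to reject H0.

n_eff = 14, pos = 10, neg = 4, p = 0.179565, fail to reject H0.


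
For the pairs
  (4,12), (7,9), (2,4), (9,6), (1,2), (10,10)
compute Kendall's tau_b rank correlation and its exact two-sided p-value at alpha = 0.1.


Step 1: Enumerate the 15 unordered pairs (i,j) with i<j and classify each by sign(x_j-x_i) * sign(y_j-y_i).
  (1,2):dx=+3,dy=-3->D; (1,3):dx=-2,dy=-8->C; (1,4):dx=+5,dy=-6->D; (1,5):dx=-3,dy=-10->C
  (1,6):dx=+6,dy=-2->D; (2,3):dx=-5,dy=-5->C; (2,4):dx=+2,dy=-3->D; (2,5):dx=-6,dy=-7->C
  (2,6):dx=+3,dy=+1->C; (3,4):dx=+7,dy=+2->C; (3,5):dx=-1,dy=-2->C; (3,6):dx=+8,dy=+6->C
  (4,5):dx=-8,dy=-4->C; (4,6):dx=+1,dy=+4->C; (5,6):dx=+9,dy=+8->C
Step 2: C = 11, D = 4, total pairs = 15.
Step 3: tau = (C - D)/(n(n-1)/2) = (11 - 4)/15 = 0.466667.
Step 4: Exact two-sided p-value (enumerate n! = 720 permutations of y under H0): p = 0.272222.
Step 5: alpha = 0.1. fail to reject H0.

tau_b = 0.4667 (C=11, D=4), p = 0.272222, fail to reject H0.


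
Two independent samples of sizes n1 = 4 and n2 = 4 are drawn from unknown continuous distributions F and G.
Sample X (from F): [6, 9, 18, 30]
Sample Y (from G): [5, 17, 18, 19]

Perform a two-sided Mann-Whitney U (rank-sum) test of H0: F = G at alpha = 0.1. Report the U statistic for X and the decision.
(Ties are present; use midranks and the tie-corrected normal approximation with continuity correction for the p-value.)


Step 1: Combine and sort all 8 observations; assign midranks.
sorted (value, group): (5,Y), (6,X), (9,X), (17,Y), (18,X), (18,Y), (19,Y), (30,X)
ranks: 5->1, 6->2, 9->3, 17->4, 18->5.5, 18->5.5, 19->7, 30->8
Step 2: Rank sum for X: R1 = 2 + 3 + 5.5 + 8 = 18.5.
Step 3: U_X = R1 - n1(n1+1)/2 = 18.5 - 4*5/2 = 18.5 - 10 = 8.5.
       U_Y = n1*n2 - U_X = 16 - 8.5 = 7.5.
Step 4: Ties are present, so use the tie-corrected normal approximation (with continuity correction) for the p-value.
Step 5: p-value = 1.000000; compare to alpha = 0.1. fail to reject H0.

U_X = 8.5, p = 1.000000, fail to reject H0 at alpha = 0.1.
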